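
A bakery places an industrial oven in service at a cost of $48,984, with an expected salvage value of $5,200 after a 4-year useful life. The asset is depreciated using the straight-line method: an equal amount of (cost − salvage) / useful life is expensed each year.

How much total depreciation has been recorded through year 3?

Depreciable base = $48,984 − $5,200 = $43,784.
Annual expense = $43,784 / 4 = $10,946.
End of year 1: book value $38,038.
End of year 2: book value $27,092.
End of year 3: book value $16,146.
Accumulated through year 3 = $48,984 − $16,146 = $32,838.

$32,838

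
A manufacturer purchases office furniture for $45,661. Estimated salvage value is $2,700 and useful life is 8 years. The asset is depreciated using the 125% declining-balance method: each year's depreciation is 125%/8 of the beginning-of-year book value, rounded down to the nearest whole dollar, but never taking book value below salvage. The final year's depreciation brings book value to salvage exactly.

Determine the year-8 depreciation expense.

Depreciable base = $45,661 − $2,700 = $42,961.
Year 1: ⌊$45,661 × 125%/8⌋ = $7,134. Book value $38,527.
Year 2: ⌊$38,527 × 125%/8⌋ = $6,019. Book value $32,508.
Year 3: ⌊$32,508 × 125%/8⌋ = $5,079. Book value $27,429.
Year 4: ⌊$27,429 × 125%/8⌋ = $4,285. Book value $23,144.
Year 5: ⌊$23,144 × 125%/8⌋ = $3,616. Book value $19,528.
Year 6: ⌊$19,528 × 125%/8⌋ = $3,051. Book value $16,477.
Year 7: ⌊$16,477 × 125%/8⌋ = $2,574. Book value $13,903.
Year 8 (final): $13,903 − $2,700 = $11,203. Book value $2,700.

$11,203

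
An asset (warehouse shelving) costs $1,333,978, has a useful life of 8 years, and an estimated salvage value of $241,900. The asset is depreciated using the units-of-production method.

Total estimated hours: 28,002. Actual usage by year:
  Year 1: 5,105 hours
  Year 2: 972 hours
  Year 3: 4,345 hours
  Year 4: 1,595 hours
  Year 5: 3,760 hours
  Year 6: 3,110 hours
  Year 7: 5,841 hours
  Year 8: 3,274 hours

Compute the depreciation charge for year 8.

Depreciable base = $1,333,978 − $241,900 = $1,092,078.
Rate = $1,092,078 / 28,002 hours = $39 per hour.
Year 1: 5,105 × $39 = $199,095. Book value $1,134,883.
Year 2: 972 × $39 = $37,908. Book value $1,096,975.
Year 3: 4,345 × $39 = $169,455. Book value $927,520.
Year 4: 1,595 × $39 = $62,205. Book value $865,315.
Year 5: 3,760 × $39 = $146,640. Book value $718,675.
Year 6: 3,110 × $39 = $121,290. Book value $597,385.
Year 7: 5,841 × $39 = $227,799. Book value $369,586.
Year 8: 3,274 × $39 = $127,686. Book value $241,900.

$127,686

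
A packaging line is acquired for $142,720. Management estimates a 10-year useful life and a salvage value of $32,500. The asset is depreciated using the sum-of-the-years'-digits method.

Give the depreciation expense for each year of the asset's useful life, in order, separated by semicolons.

Depreciable base = $142,720 − $32,500 = $110,220.
Sum of the years' digits = 10+9+8+7+6+5+4+3+2+1 = 55.
Year 1: $110,220 × 10/55 = $20,040. Book value $122,680.
Year 2: $110,220 × 9/55 = $18,036. Book value $104,644.
Year 3: $110,220 × 8/55 = $16,032. Book value $88,612.
Year 4: $110,220 × 7/55 = $14,028. Book value $74,584.
Year 5: $110,220 × 6/55 = $12,024. Book value $62,560.
Year 6: $110,220 × 5/55 = $10,020. Book value $52,540.
Year 7: $110,220 × 4/55 = $8,016. Book value $44,524.
Year 8: $110,220 × 3/55 = $6,012. Book value $38,512.
Year 9: $110,220 × 2/55 = $4,008. Book value $34,504.
Year 10: $110,220 × 1/55 = $2,004. Book value $32,500.

$20,040; $18,036; $16,032; $14,028; $12,024; $10,020; $8,016; $6,012; $4,008; $2,004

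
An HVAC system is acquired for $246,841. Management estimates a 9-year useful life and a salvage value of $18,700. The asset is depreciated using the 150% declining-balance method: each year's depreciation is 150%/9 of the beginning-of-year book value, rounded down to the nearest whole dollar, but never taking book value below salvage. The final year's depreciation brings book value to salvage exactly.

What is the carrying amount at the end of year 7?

Depreciable base = $246,841 − $18,700 = $228,141.
Year 1: ⌊$246,841 × 150%/9⌋ = $41,140. Book value $205,701.
Year 2: ⌊$205,701 × 150%/9⌋ = $34,283. Book value $171,418.
Year 3: ⌊$171,418 × 150%/9⌋ = $28,569. Book value $142,849.
Year 4: ⌊$142,849 × 150%/9⌋ = $23,808. Book value $119,041.
Year 5: ⌊$119,041 × 150%/9⌋ = $19,840. Book value $99,201.
Year 6: ⌊$99,201 × 150%/9⌋ = $16,533. Book value $82,668.
Year 7: ⌊$82,668 × 150%/9⌋ = $13,778. Book value $68,890.

$68,890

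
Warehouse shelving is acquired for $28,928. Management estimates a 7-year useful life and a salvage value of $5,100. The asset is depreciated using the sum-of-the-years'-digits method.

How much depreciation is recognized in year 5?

$2,553

Depreciable base = $28,928 − $5,100 = $23,828.
Sum of the years' digits = 7+6+5+4+3+2+1 = 28.
Year 1: $23,828 × 7/28 = $5,957. Book value $22,971.
Year 2: $23,828 × 6/28 = $5,106. Book value $17,865.
Year 3: $23,828 × 5/28 = $4,255. Book value $13,610.
Year 4: $23,828 × 4/28 = $3,404. Book value $10,206.
Year 5: $23,828 × 3/28 = $2,553. Book value $7,653.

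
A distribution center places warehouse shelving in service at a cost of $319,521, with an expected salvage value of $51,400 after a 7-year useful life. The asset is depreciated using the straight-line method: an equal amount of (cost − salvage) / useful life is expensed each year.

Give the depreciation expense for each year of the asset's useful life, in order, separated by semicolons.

$38,303; $38,303; $38,303; $38,303; $38,303; $38,303; $38,303

Depreciable base = $319,521 − $51,400 = $268,121.
Annual expense = $268,121 / 7 = $38,303.
End of year 1: book value $281,218.
End of year 2: book value $242,915.
End of year 3: book value $204,612.
End of year 4: book value $166,309.
End of year 5: book value $128,006.
End of year 6: book value $89,703.
End of year 7: book value $51,400.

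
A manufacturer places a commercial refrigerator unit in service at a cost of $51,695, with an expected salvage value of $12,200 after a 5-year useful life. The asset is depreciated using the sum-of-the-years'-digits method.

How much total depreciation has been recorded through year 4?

$36,862

Depreciable base = $51,695 − $12,200 = $39,495.
Sum of the years' digits = 5+4+3+2+1 = 15.
Year 1: $39,495 × 5/15 = $13,165. Book value $38,530.
Year 2: $39,495 × 4/15 = $10,532. Book value $27,998.
Year 3: $39,495 × 3/15 = $7,899. Book value $20,099.
Year 4: $39,495 × 2/15 = $5,266. Book value $14,833.
Accumulated through year 4 = $51,695 − $14,833 = $36,862.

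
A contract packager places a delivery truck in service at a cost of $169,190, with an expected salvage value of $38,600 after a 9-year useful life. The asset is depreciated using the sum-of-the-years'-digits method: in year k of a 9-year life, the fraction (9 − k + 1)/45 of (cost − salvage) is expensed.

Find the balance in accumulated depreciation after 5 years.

$101,570

Depreciable base = $169,190 − $38,600 = $130,590.
Sum of the years' digits = 9+8+7+6+5+4+3+2+1 = 45.
Year 1: $130,590 × 9/45 = $26,118. Book value $143,072.
Year 2: $130,590 × 8/45 = $23,216. Book value $119,856.
Year 3: $130,590 × 7/45 = $20,314. Book value $99,542.
Year 4: $130,590 × 6/45 = $17,412. Book value $82,130.
Year 5: $130,590 × 5/45 = $14,510. Book value $67,620.
Accumulated through year 5 = $169,190 − $67,620 = $101,570.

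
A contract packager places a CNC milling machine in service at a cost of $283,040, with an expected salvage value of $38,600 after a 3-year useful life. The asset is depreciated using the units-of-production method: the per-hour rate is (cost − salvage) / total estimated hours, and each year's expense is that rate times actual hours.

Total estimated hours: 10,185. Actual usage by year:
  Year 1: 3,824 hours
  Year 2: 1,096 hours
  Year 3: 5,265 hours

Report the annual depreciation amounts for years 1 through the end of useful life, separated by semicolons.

Depreciable base = $283,040 − $38,600 = $244,440.
Rate = $244,440 / 10,185 hours = $24 per hour.
Year 1: 3,824 × $24 = $91,776. Book value $191,264.
Year 2: 1,096 × $24 = $26,304. Book value $164,960.
Year 3: 5,265 × $24 = $126,360. Book value $38,600.

$91,776; $26,304; $126,360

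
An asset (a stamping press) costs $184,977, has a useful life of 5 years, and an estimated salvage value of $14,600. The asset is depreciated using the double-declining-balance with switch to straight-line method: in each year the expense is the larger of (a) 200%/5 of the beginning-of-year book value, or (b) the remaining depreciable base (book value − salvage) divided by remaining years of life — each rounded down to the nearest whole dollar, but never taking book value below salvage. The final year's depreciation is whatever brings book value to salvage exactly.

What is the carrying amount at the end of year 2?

$66,593

Depreciable base = $184,977 − $14,600 = $170,377.
Year 1: DB = ⌊$184,977 × 200%/5⌋ = $73,990; SL = ⌊$170,377/5⌋ = $34,075 → take DB $73,990. Book value $110,987.
Year 2: DB = ⌊$110,987 × 200%/5⌋ = $44,394; SL = ⌊$96,387/4⌋ = $24,096 → take DB $44,394. Book value $66,593.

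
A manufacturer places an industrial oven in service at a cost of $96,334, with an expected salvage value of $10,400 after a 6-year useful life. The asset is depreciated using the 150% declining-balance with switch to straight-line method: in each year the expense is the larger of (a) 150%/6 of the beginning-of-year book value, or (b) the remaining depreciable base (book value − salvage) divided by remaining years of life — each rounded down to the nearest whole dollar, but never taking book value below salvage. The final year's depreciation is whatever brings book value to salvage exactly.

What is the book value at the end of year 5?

Depreciable base = $96,334 − $10,400 = $85,934.
Year 1: DB = ⌊$96,334 × 150%/6⌋ = $24,083; SL = ⌊$85,934/6⌋ = $14,322 → take DB $24,083. Book value $72,251.
Year 2: DB = ⌊$72,251 × 150%/6⌋ = $18,062; SL = ⌊$61,851/5⌋ = $12,370 → take DB $18,062. Book value $54,189.
Year 3: DB = ⌊$54,189 × 150%/6⌋ = $13,547; SL = ⌊$43,789/4⌋ = $10,947 → take DB $13,547. Book value $40,642.
Year 4: DB = ⌊$40,642 × 150%/6⌋ = $10,160; SL = ⌊$30,242/3⌋ = $10,080 → take DB $10,160. Book value $30,482.
Year 5: DB = ⌊$30,482 × 150%/6⌋ = $7,620; SL = ⌊$20,082/2⌋ = $10,041 → take SL $10,041. Book value $20,441.

$20,441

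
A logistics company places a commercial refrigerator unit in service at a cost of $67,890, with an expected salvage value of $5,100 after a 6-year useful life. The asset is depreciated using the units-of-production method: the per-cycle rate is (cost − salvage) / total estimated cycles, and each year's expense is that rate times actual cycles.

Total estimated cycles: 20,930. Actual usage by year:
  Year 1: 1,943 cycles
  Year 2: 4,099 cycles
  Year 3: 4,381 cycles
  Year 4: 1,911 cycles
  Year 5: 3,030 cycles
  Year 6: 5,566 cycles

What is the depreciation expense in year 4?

$5,733

Depreciable base = $67,890 − $5,100 = $62,790.
Rate = $62,790 / 20,930 cycles = $3 per cycle.
Year 1: 1,943 × $3 = $5,829. Book value $62,061.
Year 2: 4,099 × $3 = $12,297. Book value $49,764.
Year 3: 4,381 × $3 = $13,143. Book value $36,621.
Year 4: 1,911 × $3 = $5,733. Book value $30,888.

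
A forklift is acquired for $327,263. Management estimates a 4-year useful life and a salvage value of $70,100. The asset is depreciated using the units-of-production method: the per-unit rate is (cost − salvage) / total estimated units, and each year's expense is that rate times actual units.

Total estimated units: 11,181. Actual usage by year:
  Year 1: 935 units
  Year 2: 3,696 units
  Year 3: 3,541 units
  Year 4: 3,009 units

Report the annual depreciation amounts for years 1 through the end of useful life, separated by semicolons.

Depreciable base = $327,263 − $70,100 = $257,163.
Rate = $257,163 / 11,181 units = $23 per unit.
Year 1: 935 × $23 = $21,505. Book value $305,758.
Year 2: 3,696 × $23 = $85,008. Book value $220,750.
Year 3: 3,541 × $23 = $81,443. Book value $139,307.
Year 4: 3,009 × $23 = $69,207. Book value $70,100.

$21,505; $85,008; $81,443; $69,207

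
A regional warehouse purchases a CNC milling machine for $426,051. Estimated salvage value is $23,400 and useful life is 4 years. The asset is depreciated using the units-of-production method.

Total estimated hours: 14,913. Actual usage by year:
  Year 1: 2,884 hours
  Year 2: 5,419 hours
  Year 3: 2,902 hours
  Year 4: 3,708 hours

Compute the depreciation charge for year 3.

$78,354

Depreciable base = $426,051 − $23,400 = $402,651.
Rate = $402,651 / 14,913 hours = $27 per hour.
Year 1: 2,884 × $27 = $77,868. Book value $348,183.
Year 2: 5,419 × $27 = $146,313. Book value $201,870.
Year 3: 2,902 × $27 = $78,354. Book value $123,516.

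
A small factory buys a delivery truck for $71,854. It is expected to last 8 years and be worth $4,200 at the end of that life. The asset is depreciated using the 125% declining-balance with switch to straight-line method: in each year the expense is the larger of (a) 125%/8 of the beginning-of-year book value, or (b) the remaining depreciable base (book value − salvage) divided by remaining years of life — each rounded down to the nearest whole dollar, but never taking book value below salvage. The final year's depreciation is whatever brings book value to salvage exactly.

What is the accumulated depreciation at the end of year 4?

$36,483

Depreciable base = $71,854 − $4,200 = $67,654.
Year 1: DB = ⌊$71,854 × 125%/8⌋ = $11,227; SL = ⌊$67,654/8⌋ = $8,456 → take DB $11,227. Book value $60,627.
Year 2: DB = ⌊$60,627 × 125%/8⌋ = $9,472; SL = ⌊$56,427/7⌋ = $8,061 → take DB $9,472. Book value $51,155.
Year 3: DB = ⌊$51,155 × 125%/8⌋ = $7,992; SL = ⌊$46,955/6⌋ = $7,825 → take DB $7,992. Book value $43,163.
Year 4: DB = ⌊$43,163 × 125%/8⌋ = $6,744; SL = ⌊$38,963/5⌋ = $7,792 → take SL $7,792. Book value $35,371.
Accumulated through year 4 = $71,854 − $35,371 = $36,483.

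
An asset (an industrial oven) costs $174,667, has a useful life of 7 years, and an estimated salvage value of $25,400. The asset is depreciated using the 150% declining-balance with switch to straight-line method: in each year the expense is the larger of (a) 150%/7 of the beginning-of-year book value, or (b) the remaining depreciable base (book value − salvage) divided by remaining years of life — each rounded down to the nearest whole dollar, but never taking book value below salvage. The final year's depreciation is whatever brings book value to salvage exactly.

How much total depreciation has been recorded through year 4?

Depreciable base = $174,667 − $25,400 = $149,267.
Year 1: DB = ⌊$174,667 × 150%/7⌋ = $37,428; SL = ⌊$149,267/7⌋ = $21,323 → take DB $37,428. Book value $137,239.
Year 2: DB = ⌊$137,239 × 150%/7⌋ = $29,408; SL = ⌊$111,839/6⌋ = $18,639 → take DB $29,408. Book value $107,831.
Year 3: DB = ⌊$107,831 × 150%/7⌋ = $23,106; SL = ⌊$82,431/5⌋ = $16,486 → take DB $23,106. Book value $84,725.
Year 4: DB = ⌊$84,725 × 150%/7⌋ = $18,155; SL = ⌊$59,325/4⌋ = $14,831 → take DB $18,155. Book value $66,570.
Accumulated through year 4 = $174,667 − $66,570 = $108,097.

$108,097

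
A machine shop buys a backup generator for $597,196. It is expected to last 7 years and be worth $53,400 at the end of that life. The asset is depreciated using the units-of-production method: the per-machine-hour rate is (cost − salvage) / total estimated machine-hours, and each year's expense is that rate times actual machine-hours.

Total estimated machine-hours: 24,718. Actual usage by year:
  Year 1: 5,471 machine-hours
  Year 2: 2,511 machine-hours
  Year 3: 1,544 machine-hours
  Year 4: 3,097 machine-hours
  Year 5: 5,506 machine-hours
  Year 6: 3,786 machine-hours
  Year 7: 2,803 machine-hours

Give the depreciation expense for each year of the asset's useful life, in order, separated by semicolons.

$120,362; $55,242; $33,968; $68,134; $121,132; $83,292; $61,666

Depreciable base = $597,196 − $53,400 = $543,796.
Rate = $543,796 / 24,718 machine-hours = $22 per machine-hour.
Year 1: 5,471 × $22 = $120,362. Book value $476,834.
Year 2: 2,511 × $22 = $55,242. Book value $421,592.
Year 3: 1,544 × $22 = $33,968. Book value $387,624.
Year 4: 3,097 × $22 = $68,134. Book value $319,490.
Year 5: 5,506 × $22 = $121,132. Book value $198,358.
Year 6: 3,786 × $22 = $83,292. Book value $115,066.
Year 7: 2,803 × $22 = $61,666. Book value $53,400.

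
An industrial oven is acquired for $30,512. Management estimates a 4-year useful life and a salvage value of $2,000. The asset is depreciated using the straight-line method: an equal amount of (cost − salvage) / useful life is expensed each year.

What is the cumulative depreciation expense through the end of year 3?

Depreciable base = $30,512 − $2,000 = $28,512.
Annual expense = $28,512 / 4 = $7,128.
End of year 1: book value $23,384.
End of year 2: book value $16,256.
End of year 3: book value $9,128.
Accumulated through year 3 = $30,512 − $9,128 = $21,384.

$21,384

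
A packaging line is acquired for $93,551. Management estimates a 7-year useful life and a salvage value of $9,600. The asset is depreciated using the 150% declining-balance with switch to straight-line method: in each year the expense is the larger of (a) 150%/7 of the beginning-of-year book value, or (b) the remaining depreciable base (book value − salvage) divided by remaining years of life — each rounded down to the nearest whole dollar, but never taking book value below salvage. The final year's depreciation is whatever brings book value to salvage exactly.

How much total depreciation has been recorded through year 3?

$48,172

Depreciable base = $93,551 − $9,600 = $83,951.
Year 1: DB = ⌊$93,551 × 150%/7⌋ = $20,046; SL = ⌊$83,951/7⌋ = $11,993 → take DB $20,046. Book value $73,505.
Year 2: DB = ⌊$73,505 × 150%/7⌋ = $15,751; SL = ⌊$63,905/6⌋ = $10,650 → take DB $15,751. Book value $57,754.
Year 3: DB = ⌊$57,754 × 150%/7⌋ = $12,375; SL = ⌊$48,154/5⌋ = $9,630 → take DB $12,375. Book value $45,379.
Accumulated through year 3 = $93,551 − $45,379 = $48,172.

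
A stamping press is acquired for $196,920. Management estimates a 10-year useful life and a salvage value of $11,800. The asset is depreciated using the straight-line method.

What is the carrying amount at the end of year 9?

Depreciable base = $196,920 − $11,800 = $185,120.
Annual expense = $185,120 / 10 = $18,512.
End of year 1: book value $178,408.
End of year 2: book value $159,896.
End of year 3: book value $141,384.
End of year 4: book value $122,872.
End of year 5: book value $104,360.
End of year 6: book value $85,848.
End of year 7: book value $67,336.
End of year 8: book value $48,824.
End of year 9: book value $30,312.

$30,312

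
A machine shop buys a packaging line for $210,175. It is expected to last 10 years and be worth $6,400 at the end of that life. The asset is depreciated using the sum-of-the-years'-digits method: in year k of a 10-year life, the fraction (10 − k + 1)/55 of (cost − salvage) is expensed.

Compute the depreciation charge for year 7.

$14,820

Depreciable base = $210,175 − $6,400 = $203,775.
Sum of the years' digits = 10+9+8+7+6+5+4+3+2+1 = 55.
Year 1: $203,775 × 10/55 = $37,050. Book value $173,125.
Year 2: $203,775 × 9/55 = $33,345. Book value $139,780.
Year 3: $203,775 × 8/55 = $29,640. Book value $110,140.
Year 4: $203,775 × 7/55 = $25,935. Book value $84,205.
Year 5: $203,775 × 6/55 = $22,230. Book value $61,975.
Year 6: $203,775 × 5/55 = $18,525. Book value $43,450.
Year 7: $203,775 × 4/55 = $14,820. Book value $28,630.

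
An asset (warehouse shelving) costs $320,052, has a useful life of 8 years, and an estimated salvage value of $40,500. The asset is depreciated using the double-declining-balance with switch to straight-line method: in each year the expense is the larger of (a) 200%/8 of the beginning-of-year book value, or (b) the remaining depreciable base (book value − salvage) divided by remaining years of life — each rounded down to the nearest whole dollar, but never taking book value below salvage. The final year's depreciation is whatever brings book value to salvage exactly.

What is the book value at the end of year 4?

$101,268

Depreciable base = $320,052 − $40,500 = $279,552.
Year 1: DB = ⌊$320,052 × 200%/8⌋ = $80,013; SL = ⌊$279,552/8⌋ = $34,944 → take DB $80,013. Book value $240,039.
Year 2: DB = ⌊$240,039 × 200%/8⌋ = $60,009; SL = ⌊$199,539/7⌋ = $28,505 → take DB $60,009. Book value $180,030.
Year 3: DB = ⌊$180,030 × 200%/8⌋ = $45,007; SL = ⌊$139,530/6⌋ = $23,255 → take DB $45,007. Book value $135,023.
Year 4: DB = ⌊$135,023 × 200%/8⌋ = $33,755; SL = ⌊$94,523/5⌋ = $18,904 → take DB $33,755. Book value $101,268.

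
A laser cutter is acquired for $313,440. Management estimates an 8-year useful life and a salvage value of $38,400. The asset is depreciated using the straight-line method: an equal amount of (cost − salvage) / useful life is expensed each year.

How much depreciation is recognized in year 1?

Depreciable base = $313,440 − $38,400 = $275,040.
Annual expense = $275,040 / 8 = $34,380.

$34,380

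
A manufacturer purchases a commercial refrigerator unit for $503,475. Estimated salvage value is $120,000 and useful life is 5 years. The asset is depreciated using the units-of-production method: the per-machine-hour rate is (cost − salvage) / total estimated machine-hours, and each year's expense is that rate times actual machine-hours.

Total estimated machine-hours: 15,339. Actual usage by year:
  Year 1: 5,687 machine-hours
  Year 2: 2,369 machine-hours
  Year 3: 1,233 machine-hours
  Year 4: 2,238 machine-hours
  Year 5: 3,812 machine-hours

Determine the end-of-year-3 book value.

Depreciable base = $503,475 − $120,000 = $383,475.
Rate = $383,475 / 15,339 machine-hours = $25 per machine-hour.
Year 1: 5,687 × $25 = $142,175. Book value $361,300.
Year 2: 2,369 × $25 = $59,225. Book value $302,075.
Year 3: 1,233 × $25 = $30,825. Book value $271,250.

$271,250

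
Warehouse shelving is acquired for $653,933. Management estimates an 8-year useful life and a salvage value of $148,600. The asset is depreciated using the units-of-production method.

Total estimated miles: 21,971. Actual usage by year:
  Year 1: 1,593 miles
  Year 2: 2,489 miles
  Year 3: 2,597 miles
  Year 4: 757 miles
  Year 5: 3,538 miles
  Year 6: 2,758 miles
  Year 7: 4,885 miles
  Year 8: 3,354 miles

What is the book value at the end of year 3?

Depreciable base = $653,933 − $148,600 = $505,333.
Rate = $505,333 / 21,971 miles = $23 per mile.
Year 1: 1,593 × $23 = $36,639. Book value $617,294.
Year 2: 2,489 × $23 = $57,247. Book value $560,047.
Year 3: 2,597 × $23 = $59,731. Book value $500,316.

$500,316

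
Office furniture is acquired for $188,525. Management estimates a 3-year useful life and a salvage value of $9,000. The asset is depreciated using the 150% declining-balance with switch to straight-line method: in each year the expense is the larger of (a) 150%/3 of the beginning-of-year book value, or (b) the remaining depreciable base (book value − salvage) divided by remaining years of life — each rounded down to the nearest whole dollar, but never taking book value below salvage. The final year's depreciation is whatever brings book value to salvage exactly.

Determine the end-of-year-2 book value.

Depreciable base = $188,525 − $9,000 = $179,525.
Year 1: DB = ⌊$188,525 × 150%/3⌋ = $94,262; SL = ⌊$179,525/3⌋ = $59,841 → take DB $94,262. Book value $94,263.
Year 2: DB = ⌊$94,263 × 150%/3⌋ = $47,131; SL = ⌊$85,263/2⌋ = $42,631 → take DB $47,131. Book value $47,132.

$47,132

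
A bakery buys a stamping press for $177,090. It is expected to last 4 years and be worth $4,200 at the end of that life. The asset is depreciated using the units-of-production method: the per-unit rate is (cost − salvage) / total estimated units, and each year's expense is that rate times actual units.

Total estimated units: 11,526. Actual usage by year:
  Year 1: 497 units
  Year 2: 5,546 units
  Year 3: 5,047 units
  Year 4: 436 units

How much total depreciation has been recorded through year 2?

$90,645

Depreciable base = $177,090 − $4,200 = $172,890.
Rate = $172,890 / 11,526 units = $15 per unit.
Year 1: 497 × $15 = $7,455. Book value $169,635.
Year 2: 5,546 × $15 = $83,190. Book value $86,445.
Accumulated through year 2 = $177,090 − $86,445 = $90,645.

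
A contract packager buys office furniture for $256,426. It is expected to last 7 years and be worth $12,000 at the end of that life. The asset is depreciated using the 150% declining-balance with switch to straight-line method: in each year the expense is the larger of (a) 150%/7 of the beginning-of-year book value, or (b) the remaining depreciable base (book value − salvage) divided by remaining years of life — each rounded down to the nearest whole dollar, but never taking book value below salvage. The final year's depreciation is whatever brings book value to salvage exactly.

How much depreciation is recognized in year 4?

$28,095

Depreciable base = $256,426 − $12,000 = $244,426.
Year 1: DB = ⌊$256,426 × 150%/7⌋ = $54,948; SL = ⌊$244,426/7⌋ = $34,918 → take DB $54,948. Book value $201,478.
Year 2: DB = ⌊$201,478 × 150%/7⌋ = $43,173; SL = ⌊$189,478/6⌋ = $31,579 → take DB $43,173. Book value $158,305.
Year 3: DB = ⌊$158,305 × 150%/7⌋ = $33,922; SL = ⌊$146,305/5⌋ = $29,261 → take DB $33,922. Book value $124,383.
Year 4: DB = ⌊$124,383 × 150%/7⌋ = $26,653; SL = ⌊$112,383/4⌋ = $28,095 → take SL $28,095. Book value $96,288.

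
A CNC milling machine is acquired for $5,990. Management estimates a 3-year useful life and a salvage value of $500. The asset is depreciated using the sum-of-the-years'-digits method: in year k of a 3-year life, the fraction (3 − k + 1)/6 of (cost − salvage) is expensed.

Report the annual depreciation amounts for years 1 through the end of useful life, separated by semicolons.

$2,745; $1,830; $915

Depreciable base = $5,990 − $500 = $5,490.
Sum of the years' digits = 3+2+1 = 6.
Year 1: $5,490 × 3/6 = $2,745. Book value $3,245.
Year 2: $5,490 × 2/6 = $1,830. Book value $1,415.
Year 3: $5,490 × 1/6 = $915. Book value $500.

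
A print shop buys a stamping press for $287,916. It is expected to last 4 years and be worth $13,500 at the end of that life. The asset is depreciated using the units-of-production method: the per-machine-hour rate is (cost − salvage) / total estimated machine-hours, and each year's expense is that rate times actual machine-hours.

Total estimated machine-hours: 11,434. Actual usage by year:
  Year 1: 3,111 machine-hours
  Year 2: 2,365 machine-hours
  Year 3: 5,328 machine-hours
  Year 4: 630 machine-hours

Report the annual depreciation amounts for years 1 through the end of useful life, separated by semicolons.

$74,664; $56,760; $127,872; $15,120

Depreciable base = $287,916 − $13,500 = $274,416.
Rate = $274,416 / 11,434 machine-hours = $24 per machine-hour.
Year 1: 3,111 × $24 = $74,664. Book value $213,252.
Year 2: 2,365 × $24 = $56,760. Book value $156,492.
Year 3: 5,328 × $24 = $127,872. Book value $28,620.
Year 4: 630 × $24 = $15,120. Book value $13,500.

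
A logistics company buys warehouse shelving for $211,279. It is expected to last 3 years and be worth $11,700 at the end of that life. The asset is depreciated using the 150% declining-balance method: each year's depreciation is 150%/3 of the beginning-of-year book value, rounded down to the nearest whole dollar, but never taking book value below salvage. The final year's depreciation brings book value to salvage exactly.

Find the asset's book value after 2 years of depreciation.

Depreciable base = $211,279 − $11,700 = $199,579.
Year 1: ⌊$211,279 × 150%/3⌋ = $105,639. Book value $105,640.
Year 2: ⌊$105,640 × 150%/3⌋ = $52,820. Book value $52,820.

$52,820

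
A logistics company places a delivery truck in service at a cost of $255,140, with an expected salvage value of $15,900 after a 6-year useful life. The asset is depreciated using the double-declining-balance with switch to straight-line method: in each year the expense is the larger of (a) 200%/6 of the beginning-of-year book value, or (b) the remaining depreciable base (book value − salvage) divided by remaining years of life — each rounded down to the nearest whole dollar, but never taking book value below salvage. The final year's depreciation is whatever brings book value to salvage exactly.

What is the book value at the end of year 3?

Depreciable base = $255,140 − $15,900 = $239,240.
Year 1: DB = ⌊$255,140 × 200%/6⌋ = $85,046; SL = ⌊$239,240/6⌋ = $39,873 → take DB $85,046. Book value $170,094.
Year 2: DB = ⌊$170,094 × 200%/6⌋ = $56,698; SL = ⌊$154,194/5⌋ = $30,838 → take DB $56,698. Book value $113,396.
Year 3: DB = ⌊$113,396 × 200%/6⌋ = $37,798; SL = ⌊$97,496/4⌋ = $24,374 → take DB $37,798. Book value $75,598.

$75,598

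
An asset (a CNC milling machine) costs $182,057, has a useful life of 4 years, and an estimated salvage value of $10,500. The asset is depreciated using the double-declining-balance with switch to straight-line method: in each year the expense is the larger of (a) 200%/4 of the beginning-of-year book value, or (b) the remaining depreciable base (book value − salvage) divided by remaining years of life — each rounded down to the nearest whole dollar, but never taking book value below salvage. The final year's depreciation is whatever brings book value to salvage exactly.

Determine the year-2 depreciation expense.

Depreciable base = $182,057 − $10,500 = $171,557.
Year 1: DB = ⌊$182,057 × 200%/4⌋ = $91,028; SL = ⌊$171,557/4⌋ = $42,889 → take DB $91,028. Book value $91,029.
Year 2: DB = ⌊$91,029 × 200%/4⌋ = $45,514; SL = ⌊$80,529/3⌋ = $26,843 → take DB $45,514. Book value $45,515.

$45,514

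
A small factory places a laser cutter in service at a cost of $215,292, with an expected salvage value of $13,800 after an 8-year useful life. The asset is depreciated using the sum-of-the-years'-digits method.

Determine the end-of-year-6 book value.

Depreciable base = $215,292 − $13,800 = $201,492.
Sum of the years' digits = 8+7+6+5+4+3+2+1 = 36.
Year 1: $201,492 × 8/36 = $44,776. Book value $170,516.
Year 2: $201,492 × 7/36 = $39,179. Book value $131,337.
Year 3: $201,492 × 6/36 = $33,582. Book value $97,755.
Year 4: $201,492 × 5/36 = $27,985. Book value $69,770.
Year 5: $201,492 × 4/36 = $22,388. Book value $47,382.
Year 6: $201,492 × 3/36 = $16,791. Book value $30,591.

$30,591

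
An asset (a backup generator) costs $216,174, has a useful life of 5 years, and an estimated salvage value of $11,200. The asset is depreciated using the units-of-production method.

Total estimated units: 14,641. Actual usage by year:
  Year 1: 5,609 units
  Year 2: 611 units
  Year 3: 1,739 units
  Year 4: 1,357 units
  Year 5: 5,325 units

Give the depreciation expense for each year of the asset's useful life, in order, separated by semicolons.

Depreciable base = $216,174 − $11,200 = $204,974.
Rate = $204,974 / 14,641 units = $14 per unit.
Year 1: 5,609 × $14 = $78,526. Book value $137,648.
Year 2: 611 × $14 = $8,554. Book value $129,094.
Year 3: 1,739 × $14 = $24,346. Book value $104,748.
Year 4: 1,357 × $14 = $18,998. Book value $85,750.
Year 5: 5,325 × $14 = $74,550. Book value $11,200.

$78,526; $8,554; $24,346; $18,998; $74,550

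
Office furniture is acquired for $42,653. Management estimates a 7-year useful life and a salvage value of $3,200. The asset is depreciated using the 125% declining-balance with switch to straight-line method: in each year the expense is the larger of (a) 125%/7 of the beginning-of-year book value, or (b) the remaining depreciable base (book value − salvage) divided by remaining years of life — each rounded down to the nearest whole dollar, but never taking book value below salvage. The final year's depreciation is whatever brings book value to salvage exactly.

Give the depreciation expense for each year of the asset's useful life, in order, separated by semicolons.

$7,616; $6,256; $5,139; $5,110; $5,110; $5,111; $5,111

Depreciable base = $42,653 − $3,200 = $39,453.
Year 1: DB = ⌊$42,653 × 125%/7⌋ = $7,616; SL = ⌊$39,453/7⌋ = $5,636 → take DB $7,616. Book value $35,037.
Year 2: DB = ⌊$35,037 × 125%/7⌋ = $6,256; SL = ⌊$31,837/6⌋ = $5,306 → take DB $6,256. Book value $28,781.
Year 3: DB = ⌊$28,781 × 125%/7⌋ = $5,139; SL = ⌊$25,581/5⌋ = $5,116 → take DB $5,139. Book value $23,642.
Year 4: DB = ⌊$23,642 × 125%/7⌋ = $4,221; SL = ⌊$20,442/4⌋ = $5,110 → take SL $5,110. Book value $18,532.
Year 5: DB = ⌊$18,532 × 125%/7⌋ = $3,309; SL = ⌊$15,332/3⌋ = $5,110 → take SL $5,110. Book value $13,422.
Year 6: DB = ⌊$13,422 × 125%/7⌋ = $2,396; SL = ⌊$10,222/2⌋ = $5,111 → take SL $5,111. Book value $8,311.
Year 7 (final): $8,311 − $3,200 = $5,111. Book value $3,200.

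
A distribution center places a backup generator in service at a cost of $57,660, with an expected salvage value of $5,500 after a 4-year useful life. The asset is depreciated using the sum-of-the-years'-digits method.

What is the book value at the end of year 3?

Depreciable base = $57,660 − $5,500 = $52,160.
Sum of the years' digits = 4+3+2+1 = 10.
Year 1: $52,160 × 4/10 = $20,864. Book value $36,796.
Year 2: $52,160 × 3/10 = $15,648. Book value $21,148.
Year 3: $52,160 × 2/10 = $10,432. Book value $10,716.

$10,716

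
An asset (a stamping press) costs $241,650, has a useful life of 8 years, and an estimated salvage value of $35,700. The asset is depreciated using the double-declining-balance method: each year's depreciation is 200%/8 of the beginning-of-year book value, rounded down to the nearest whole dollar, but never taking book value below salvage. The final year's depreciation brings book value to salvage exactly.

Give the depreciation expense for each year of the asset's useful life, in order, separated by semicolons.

Depreciable base = $241,650 − $35,700 = $205,950.
Year 1: ⌊$241,650 × 200%/8⌋ = $60,412. Book value $181,238.
Year 2: ⌊$181,238 × 200%/8⌋ = $45,309. Book value $135,929.
Year 3: ⌊$135,929 × 200%/8⌋ = $33,982. Book value $101,947.
Year 4: ⌊$101,947 × 200%/8⌋ = $25,486. Book value $76,461.
Year 5: ⌊$76,461 × 200%/8⌋ = $19,115. Book value $57,346.
Year 6: ⌊$57,346 × 200%/8⌋ = $14,336. Book value $43,010.
Year 7: ⌊$43,010 × 200%/8⌋ = $10,752, capped at $7,310. Book value $35,700.
Year 8 (final): $35,700 − $35,700 = $0. Book value $35,700.

$60,412; $45,309; $33,982; $25,486; $19,115; $14,336; $7,310; $0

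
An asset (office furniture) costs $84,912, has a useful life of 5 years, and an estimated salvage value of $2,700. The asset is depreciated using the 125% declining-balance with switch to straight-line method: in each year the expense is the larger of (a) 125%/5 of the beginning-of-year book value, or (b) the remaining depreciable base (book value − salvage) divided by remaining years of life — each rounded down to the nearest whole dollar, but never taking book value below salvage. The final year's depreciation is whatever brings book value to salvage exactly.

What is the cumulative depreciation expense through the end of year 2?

$37,149

Depreciable base = $84,912 − $2,700 = $82,212.
Year 1: DB = ⌊$84,912 × 125%/5⌋ = $21,228; SL = ⌊$82,212/5⌋ = $16,442 → take DB $21,228. Book value $63,684.
Year 2: DB = ⌊$63,684 × 125%/5⌋ = $15,921; SL = ⌊$60,984/4⌋ = $15,246 → take DB $15,921. Book value $47,763.
Accumulated through year 2 = $84,912 − $47,763 = $37,149.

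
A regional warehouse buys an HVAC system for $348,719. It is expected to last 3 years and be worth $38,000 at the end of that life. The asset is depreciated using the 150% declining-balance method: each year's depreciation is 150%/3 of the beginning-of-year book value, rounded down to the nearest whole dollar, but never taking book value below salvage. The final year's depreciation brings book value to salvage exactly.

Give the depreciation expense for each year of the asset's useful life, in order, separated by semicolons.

Depreciable base = $348,719 − $38,000 = $310,719.
Year 1: ⌊$348,719 × 150%/3⌋ = $174,359. Book value $174,360.
Year 2: ⌊$174,360 × 150%/3⌋ = $87,180. Book value $87,180.
Year 3 (final): $87,180 − $38,000 = $49,180. Book value $38,000.

$174,359; $87,180; $49,180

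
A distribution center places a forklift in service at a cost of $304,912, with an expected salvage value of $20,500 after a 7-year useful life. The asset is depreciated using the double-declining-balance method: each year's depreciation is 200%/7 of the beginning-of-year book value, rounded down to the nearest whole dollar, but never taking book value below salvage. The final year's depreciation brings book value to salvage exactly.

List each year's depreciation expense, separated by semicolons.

$87,117; $62,227; $44,448; $31,748; $22,677; $16,198; $19,997

Depreciable base = $304,912 − $20,500 = $284,412.
Year 1: ⌊$304,912 × 200%/7⌋ = $87,117. Book value $217,795.
Year 2: ⌊$217,795 × 200%/7⌋ = $62,227. Book value $155,568.
Year 3: ⌊$155,568 × 200%/7⌋ = $44,448. Book value $111,120.
Year 4: ⌊$111,120 × 200%/7⌋ = $31,748. Book value $79,372.
Year 5: ⌊$79,372 × 200%/7⌋ = $22,677. Book value $56,695.
Year 6: ⌊$56,695 × 200%/7⌋ = $16,198. Book value $40,497.
Year 7 (final): $40,497 − $20,500 = $19,997. Book value $20,500.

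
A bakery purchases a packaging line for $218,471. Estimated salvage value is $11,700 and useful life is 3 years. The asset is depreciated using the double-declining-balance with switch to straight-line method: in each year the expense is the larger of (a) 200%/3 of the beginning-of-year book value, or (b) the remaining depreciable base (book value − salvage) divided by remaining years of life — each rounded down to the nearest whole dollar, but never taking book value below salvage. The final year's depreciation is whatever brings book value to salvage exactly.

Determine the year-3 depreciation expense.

$12,575

Depreciable base = $218,471 − $11,700 = $206,771.
Year 1: DB = ⌊$218,471 × 200%/3⌋ = $145,647; SL = ⌊$206,771/3⌋ = $68,923 → take DB $145,647. Book value $72,824.
Year 2: DB = ⌊$72,824 × 200%/3⌋ = $48,549; SL = ⌊$61,124/2⌋ = $30,562 → take DB $48,549. Book value $24,275.
Year 3 (final): $24,275 − $11,700 = $12,575. Book value $11,700.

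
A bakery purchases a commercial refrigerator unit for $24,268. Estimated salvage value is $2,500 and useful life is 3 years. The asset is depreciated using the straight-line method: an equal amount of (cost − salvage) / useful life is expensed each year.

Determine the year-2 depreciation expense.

Depreciable base = $24,268 − $2,500 = $21,768.
Annual expense = $21,768 / 3 = $7,256.

$7,256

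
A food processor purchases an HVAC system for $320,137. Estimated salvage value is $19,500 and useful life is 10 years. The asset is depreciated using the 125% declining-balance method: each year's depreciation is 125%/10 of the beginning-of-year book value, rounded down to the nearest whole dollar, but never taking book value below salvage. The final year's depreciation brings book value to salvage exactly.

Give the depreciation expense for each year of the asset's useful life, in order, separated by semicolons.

Depreciable base = $320,137 − $19,500 = $300,637.
Year 1: ⌊$320,137 × 125%/10⌋ = $40,017. Book value $280,120.
Year 2: ⌊$280,120 × 125%/10⌋ = $35,015. Book value $245,105.
Year 3: ⌊$245,105 × 125%/10⌋ = $30,638. Book value $214,467.
Year 4: ⌊$214,467 × 125%/10⌋ = $26,808. Book value $187,659.
Year 5: ⌊$187,659 × 125%/10⌋ = $23,457. Book value $164,202.
Year 6: ⌊$164,202 × 125%/10⌋ = $20,525. Book value $143,677.
Year 7: ⌊$143,677 × 125%/10⌋ = $17,959. Book value $125,718.
Year 8: ⌊$125,718 × 125%/10⌋ = $15,714. Book value $110,004.
Year 9: ⌊$110,004 × 125%/10⌋ = $13,750. Book value $96,254.
Year 10 (final): $96,254 − $19,500 = $76,754. Book value $19,500.

$40,017; $35,015; $30,638; $26,808; $23,457; $20,525; $17,959; $15,714; $13,750; $76,754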